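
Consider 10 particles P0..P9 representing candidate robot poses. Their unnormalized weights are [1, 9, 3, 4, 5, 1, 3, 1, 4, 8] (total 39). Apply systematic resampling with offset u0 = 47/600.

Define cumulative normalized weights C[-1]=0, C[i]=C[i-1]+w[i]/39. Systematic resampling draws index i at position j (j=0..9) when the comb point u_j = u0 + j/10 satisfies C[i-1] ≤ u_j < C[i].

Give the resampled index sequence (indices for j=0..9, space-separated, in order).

1 1 2 3 4 5 7 8 9 9

C = [1/39, 10/39, 1/3, 17/39, 22/39, 23/39, 2/3, 9/13, 31/39, 1]
j=0: u_0=47/600 ∈ [1/39, 10/39) → index 1
j=1: u_1=107/600 ∈ [1/39, 10/39) → index 1
j=2: u_2=167/600 ∈ [10/39, 1/3) → index 2
j=3: u_3=227/600 ∈ [1/3, 17/39) → index 3
j=4: u_4=287/600 ∈ [17/39, 22/39) → index 4
j=5: u_5=347/600 ∈ [22/39, 23/39) → index 5
j=6: u_6=407/600 ∈ [2/3, 9/13) → index 7
j=7: u_7=467/600 ∈ [9/13, 31/39) → index 8
j=8: u_8=527/600 ∈ [31/39, 1) → index 9
j=9: u_9=587/600 ∈ [31/39, 1) → index 9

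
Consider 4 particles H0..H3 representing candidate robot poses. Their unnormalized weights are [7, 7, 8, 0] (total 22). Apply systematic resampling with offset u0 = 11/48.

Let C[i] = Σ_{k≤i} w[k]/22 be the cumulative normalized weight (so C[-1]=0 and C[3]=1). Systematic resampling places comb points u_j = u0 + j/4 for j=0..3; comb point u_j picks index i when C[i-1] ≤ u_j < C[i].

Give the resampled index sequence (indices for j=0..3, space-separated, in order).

C = [7/22, 7/11, 1, 1]
j=0: u_0=11/48 ∈ [0, 7/22) → index 0
j=1: u_1=23/48 ∈ [7/22, 7/11) → index 1
j=2: u_2=35/48 ∈ [7/11, 1) → index 2
j=3: u_3=47/48 ∈ [7/11, 1) → index 2

0 1 2 2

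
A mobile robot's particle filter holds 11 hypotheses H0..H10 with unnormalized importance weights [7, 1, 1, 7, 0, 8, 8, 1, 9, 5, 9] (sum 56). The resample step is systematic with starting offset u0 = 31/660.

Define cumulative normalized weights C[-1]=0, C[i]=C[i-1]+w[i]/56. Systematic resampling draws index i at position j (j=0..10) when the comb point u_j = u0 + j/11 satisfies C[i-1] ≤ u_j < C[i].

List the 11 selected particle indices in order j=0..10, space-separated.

0 1 3 5 5 6 8 8 9 10 10

C = [1/8, 1/7, 9/56, 2/7, 2/7, 3/7, 4/7, 33/56, 3/4, 47/56, 1]
j=0: u_0=31/660 ∈ [0, 1/8) → index 0
j=1: u_1=91/660 ∈ [1/8, 1/7) → index 1
j=2: u_2=151/660 ∈ [9/56, 2/7) → index 3
j=3: u_3=211/660 ∈ [2/7, 3/7) → index 5
j=4: u_4=271/660 ∈ [2/7, 3/7) → index 5
j=5: u_5=331/660 ∈ [3/7, 4/7) → index 6
j=6: u_6=391/660 ∈ [33/56, 3/4) → index 8
j=7: u_7=41/60 ∈ [33/56, 3/4) → index 8
j=8: u_8=511/660 ∈ [3/4, 47/56) → index 9
j=9: u_9=571/660 ∈ [47/56, 1) → index 10
j=10: u_10=631/660 ∈ [47/56, 1) → index 10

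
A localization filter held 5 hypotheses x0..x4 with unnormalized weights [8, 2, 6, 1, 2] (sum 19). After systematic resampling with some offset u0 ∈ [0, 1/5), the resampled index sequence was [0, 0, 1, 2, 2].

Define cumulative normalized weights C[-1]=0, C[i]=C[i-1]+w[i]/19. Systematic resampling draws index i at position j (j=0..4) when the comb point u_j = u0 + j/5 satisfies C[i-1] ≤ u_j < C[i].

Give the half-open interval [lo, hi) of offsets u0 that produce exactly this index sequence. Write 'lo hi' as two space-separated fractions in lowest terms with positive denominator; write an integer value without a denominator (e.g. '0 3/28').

C = [8/19, 10/19, 16/19, 17/19, 1]
j=0 picked index 0: u0 ∈ [0, 8/19)
j=1 picked index 0: u0 ∈ [-1/5, 21/95)
j=2 picked index 1: u0 ∈ [2/95, 12/95)
j=3 picked index 2: u0 ∈ [-7/95, 23/95)
j=4 picked index 2: u0 ∈ [-26/95, 4/95)
intersection: [2/95, 4/95)

2/95 4/95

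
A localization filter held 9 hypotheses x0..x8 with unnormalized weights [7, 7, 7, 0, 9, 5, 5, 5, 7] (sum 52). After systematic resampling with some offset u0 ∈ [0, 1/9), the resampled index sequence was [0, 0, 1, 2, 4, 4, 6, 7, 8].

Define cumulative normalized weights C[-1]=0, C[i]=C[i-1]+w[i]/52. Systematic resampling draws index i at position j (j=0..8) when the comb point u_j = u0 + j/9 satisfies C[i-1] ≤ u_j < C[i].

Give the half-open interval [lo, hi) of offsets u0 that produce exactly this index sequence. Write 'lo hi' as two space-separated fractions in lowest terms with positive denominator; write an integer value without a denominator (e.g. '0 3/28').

C = [7/52, 7/26, 21/52, 21/52, 15/26, 35/52, 10/13, 45/52, 1]
j=0 picked index 0: u0 ∈ [0, 7/52)
j=1 picked index 0: u0 ∈ [-1/9, 11/468)
j=2 picked index 1: u0 ∈ [-41/468, 11/234)
j=3 picked index 2: u0 ∈ [-5/78, 11/156)
j=4 picked index 4: u0 ∈ [-19/468, 31/234)
j=5 picked index 4: u0 ∈ [-71/468, 5/234)
j=6 picked index 6: u0 ∈ [1/156, 4/39)
j=7 picked index 7: u0 ∈ [-1/117, 41/468)
j=8 picked index 8: u0 ∈ [-11/468, 1/9)
intersection: [1/156, 5/234)

1/156 5/234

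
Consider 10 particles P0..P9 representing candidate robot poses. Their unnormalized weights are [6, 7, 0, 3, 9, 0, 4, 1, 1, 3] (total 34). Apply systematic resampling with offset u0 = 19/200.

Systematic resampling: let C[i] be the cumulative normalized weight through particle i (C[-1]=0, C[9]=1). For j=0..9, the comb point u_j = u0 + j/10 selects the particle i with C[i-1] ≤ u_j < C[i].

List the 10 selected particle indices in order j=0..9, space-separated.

C = [3/17, 13/34, 13/34, 8/17, 25/34, 25/34, 29/34, 15/17, 31/34, 1]
j=0: u_0=19/200 ∈ [0, 3/17) → index 0
j=1: u_1=39/200 ∈ [3/17, 13/34) → index 1
j=2: u_2=59/200 ∈ [3/17, 13/34) → index 1
j=3: u_3=79/200 ∈ [13/34, 8/17) → index 3
j=4: u_4=99/200 ∈ [8/17, 25/34) → index 4
j=5: u_5=119/200 ∈ [8/17, 25/34) → index 4
j=6: u_6=139/200 ∈ [8/17, 25/34) → index 4
j=7: u_7=159/200 ∈ [25/34, 29/34) → index 6
j=8: u_8=179/200 ∈ [15/17, 31/34) → index 8
j=9: u_9=199/200 ∈ [31/34, 1) → index 9

0 1 1 3 4 4 4 6 8 9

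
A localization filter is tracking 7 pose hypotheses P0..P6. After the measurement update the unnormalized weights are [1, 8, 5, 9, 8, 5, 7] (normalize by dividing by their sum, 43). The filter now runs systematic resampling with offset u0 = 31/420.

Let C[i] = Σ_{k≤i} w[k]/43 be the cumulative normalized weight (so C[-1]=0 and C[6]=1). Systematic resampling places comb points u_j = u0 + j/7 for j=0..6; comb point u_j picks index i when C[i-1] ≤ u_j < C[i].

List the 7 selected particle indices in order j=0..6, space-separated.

1 2 3 3 4 5 6

C = [1/43, 9/43, 14/43, 23/43, 31/43, 36/43, 1]
j=0: u_0=31/420 ∈ [1/43, 9/43) → index 1
j=1: u_1=13/60 ∈ [9/43, 14/43) → index 2
j=2: u_2=151/420 ∈ [14/43, 23/43) → index 3
j=3: u_3=211/420 ∈ [14/43, 23/43) → index 3
j=4: u_4=271/420 ∈ [23/43, 31/43) → index 4
j=5: u_5=331/420 ∈ [31/43, 36/43) → index 5
j=6: u_6=391/420 ∈ [36/43, 1) → index 6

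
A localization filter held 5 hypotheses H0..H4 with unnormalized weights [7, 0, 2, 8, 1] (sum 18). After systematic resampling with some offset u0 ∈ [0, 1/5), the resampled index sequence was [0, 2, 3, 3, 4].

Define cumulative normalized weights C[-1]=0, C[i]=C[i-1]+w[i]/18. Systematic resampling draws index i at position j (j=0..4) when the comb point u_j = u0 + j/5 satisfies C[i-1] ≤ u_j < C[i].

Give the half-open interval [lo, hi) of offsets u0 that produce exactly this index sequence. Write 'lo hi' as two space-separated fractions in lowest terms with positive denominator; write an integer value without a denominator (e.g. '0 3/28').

C = [7/18, 7/18, 1/2, 17/18, 1]
j=0 picked index 0: u0 ∈ [0, 7/18)
j=1 picked index 2: u0 ∈ [17/90, 3/10)
j=2 picked index 3: u0 ∈ [1/10, 49/90)
j=3 picked index 3: u0 ∈ [-1/10, 31/90)
j=4 picked index 4: u0 ∈ [13/90, 1/5)
intersection: [17/90, 1/5)

17/90 1/5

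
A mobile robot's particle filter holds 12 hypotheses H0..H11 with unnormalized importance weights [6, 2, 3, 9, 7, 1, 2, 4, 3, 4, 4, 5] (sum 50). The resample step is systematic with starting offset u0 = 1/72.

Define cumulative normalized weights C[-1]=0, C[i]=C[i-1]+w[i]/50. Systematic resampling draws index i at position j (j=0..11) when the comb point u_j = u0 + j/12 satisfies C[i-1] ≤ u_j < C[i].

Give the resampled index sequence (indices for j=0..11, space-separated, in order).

C = [3/25, 4/25, 11/50, 2/5, 27/50, 14/25, 3/5, 17/25, 37/50, 41/50, 9/10, 1]
j=0: u_0=1/72 ∈ [0, 3/25) → index 0
j=1: u_1=7/72 ∈ [0, 3/25) → index 0
j=2: u_2=13/72 ∈ [4/25, 11/50) → index 2
j=3: u_3=19/72 ∈ [11/50, 2/5) → index 3
j=4: u_4=25/72 ∈ [11/50, 2/5) → index 3
j=5: u_5=31/72 ∈ [2/5, 27/50) → index 4
j=6: u_6=37/72 ∈ [2/5, 27/50) → index 4
j=7: u_7=43/72 ∈ [14/25, 3/5) → index 6
j=8: u_8=49/72 ∈ [17/25, 37/50) → index 8
j=9: u_9=55/72 ∈ [37/50, 41/50) → index 9
j=10: u_10=61/72 ∈ [41/50, 9/10) → index 10
j=11: u_11=67/72 ∈ [9/10, 1) → index 11

0 0 2 3 3 4 4 6 8 9 10 11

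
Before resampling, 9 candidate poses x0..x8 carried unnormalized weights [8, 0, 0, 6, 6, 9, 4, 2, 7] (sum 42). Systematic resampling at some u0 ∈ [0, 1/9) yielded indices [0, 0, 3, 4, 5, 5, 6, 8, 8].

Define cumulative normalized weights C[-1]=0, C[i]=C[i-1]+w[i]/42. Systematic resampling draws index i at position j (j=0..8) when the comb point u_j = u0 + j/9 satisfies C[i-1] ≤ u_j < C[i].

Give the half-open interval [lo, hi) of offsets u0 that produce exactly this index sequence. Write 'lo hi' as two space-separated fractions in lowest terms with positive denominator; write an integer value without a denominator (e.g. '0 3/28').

C = [4/21, 4/21, 4/21, 1/3, 10/21, 29/42, 11/14, 5/6, 1]
j=0 picked index 0: u0 ∈ [0, 4/21)
j=1 picked index 0: u0 ∈ [-1/9, 5/63)
j=2 picked index 3: u0 ∈ [-2/63, 1/9)
j=3 picked index 4: u0 ∈ [0, 1/7)
j=4 picked index 5: u0 ∈ [2/63, 31/126)
j=5 picked index 5: u0 ∈ [-5/63, 17/126)
j=6 picked index 6: u0 ∈ [1/42, 5/42)
j=7 picked index 8: u0 ∈ [1/18, 2/9)
j=8 picked index 8: u0 ∈ [-1/18, 1/9)
intersection: [1/18, 5/63)

1/18 5/63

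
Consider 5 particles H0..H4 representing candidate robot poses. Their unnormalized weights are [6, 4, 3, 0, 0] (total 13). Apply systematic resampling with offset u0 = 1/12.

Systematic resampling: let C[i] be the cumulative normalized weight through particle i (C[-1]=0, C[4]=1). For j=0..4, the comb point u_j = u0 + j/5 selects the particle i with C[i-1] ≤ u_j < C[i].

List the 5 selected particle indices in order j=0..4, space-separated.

C = [6/13, 10/13, 1, 1, 1]
j=0: u_0=1/12 ∈ [0, 6/13) → index 0
j=1: u_1=17/60 ∈ [0, 6/13) → index 0
j=2: u_2=29/60 ∈ [6/13, 10/13) → index 1
j=3: u_3=41/60 ∈ [6/13, 10/13) → index 1
j=4: u_4=53/60 ∈ [10/13, 1) → index 2

0 0 1 1 2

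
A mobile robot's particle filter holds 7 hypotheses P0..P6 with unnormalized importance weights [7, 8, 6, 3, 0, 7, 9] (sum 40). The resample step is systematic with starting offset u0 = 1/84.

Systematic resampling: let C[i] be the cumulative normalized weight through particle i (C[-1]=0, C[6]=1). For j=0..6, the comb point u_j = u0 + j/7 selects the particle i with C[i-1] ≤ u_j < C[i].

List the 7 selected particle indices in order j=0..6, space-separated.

0 0 1 2 3 5 6

C = [7/40, 3/8, 21/40, 3/5, 3/5, 31/40, 1]
j=0: u_0=1/84 ∈ [0, 7/40) → index 0
j=1: u_1=13/84 ∈ [0, 7/40) → index 0
j=2: u_2=25/84 ∈ [7/40, 3/8) → index 1
j=3: u_3=37/84 ∈ [3/8, 21/40) → index 2
j=4: u_4=7/12 ∈ [21/40, 3/5) → index 3
j=5: u_5=61/84 ∈ [3/5, 31/40) → index 5
j=6: u_6=73/84 ∈ [31/40, 1) → index 6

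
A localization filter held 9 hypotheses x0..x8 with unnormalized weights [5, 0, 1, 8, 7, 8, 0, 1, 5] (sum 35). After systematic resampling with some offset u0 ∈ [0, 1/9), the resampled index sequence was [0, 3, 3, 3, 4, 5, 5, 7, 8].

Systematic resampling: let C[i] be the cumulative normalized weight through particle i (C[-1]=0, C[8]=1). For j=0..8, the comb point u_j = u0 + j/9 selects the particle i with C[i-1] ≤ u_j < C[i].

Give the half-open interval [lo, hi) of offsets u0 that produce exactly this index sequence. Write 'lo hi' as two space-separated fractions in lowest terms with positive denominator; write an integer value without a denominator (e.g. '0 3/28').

C = [1/7, 1/7, 6/35, 2/5, 3/5, 29/35, 29/35, 6/7, 1]
j=0 picked index 0: u0 ∈ [0, 1/7)
j=1 picked index 3: u0 ∈ [19/315, 13/45)
j=2 picked index 3: u0 ∈ [-16/315, 8/45)
j=3 picked index 3: u0 ∈ [-17/105, 1/15)
j=4 picked index 4: u0 ∈ [-2/45, 7/45)
j=5 picked index 5: u0 ∈ [2/45, 86/315)
j=6 picked index 5: u0 ∈ [-1/15, 17/105)
j=7 picked index 7: u0 ∈ [16/315, 5/63)
j=8 picked index 8: u0 ∈ [-2/63, 1/9)
intersection: [19/315, 1/15)

19/315 1/15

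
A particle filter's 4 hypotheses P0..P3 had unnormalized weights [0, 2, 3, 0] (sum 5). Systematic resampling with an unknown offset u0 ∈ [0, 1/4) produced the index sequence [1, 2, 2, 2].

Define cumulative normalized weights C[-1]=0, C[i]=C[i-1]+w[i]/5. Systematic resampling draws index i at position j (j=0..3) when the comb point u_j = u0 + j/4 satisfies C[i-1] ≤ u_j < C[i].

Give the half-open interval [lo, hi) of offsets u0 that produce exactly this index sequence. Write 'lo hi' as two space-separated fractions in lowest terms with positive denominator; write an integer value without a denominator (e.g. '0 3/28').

C = [0, 2/5, 1, 1]
j=0 picked index 1: u0 ∈ [0, 2/5)
j=1 picked index 2: u0 ∈ [3/20, 3/4)
j=2 picked index 2: u0 ∈ [-1/10, 1/2)
j=3 picked index 2: u0 ∈ [-7/20, 1/4)
intersection: [3/20, 1/4)

3/20 1/4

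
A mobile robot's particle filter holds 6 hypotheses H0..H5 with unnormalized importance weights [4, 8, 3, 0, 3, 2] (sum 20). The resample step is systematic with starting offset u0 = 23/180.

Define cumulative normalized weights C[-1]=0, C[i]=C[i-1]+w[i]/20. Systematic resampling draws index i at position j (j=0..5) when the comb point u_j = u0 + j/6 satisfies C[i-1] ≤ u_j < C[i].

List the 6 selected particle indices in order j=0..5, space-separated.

0 1 1 2 4 5

C = [1/5, 3/5, 3/4, 3/4, 9/10, 1]
j=0: u_0=23/180 ∈ [0, 1/5) → index 0
j=1: u_1=53/180 ∈ [1/5, 3/5) → index 1
j=2: u_2=83/180 ∈ [1/5, 3/5) → index 1
j=3: u_3=113/180 ∈ [3/5, 3/4) → index 2
j=4: u_4=143/180 ∈ [3/4, 9/10) → index 4
j=5: u_5=173/180 ∈ [9/10, 1) → index 5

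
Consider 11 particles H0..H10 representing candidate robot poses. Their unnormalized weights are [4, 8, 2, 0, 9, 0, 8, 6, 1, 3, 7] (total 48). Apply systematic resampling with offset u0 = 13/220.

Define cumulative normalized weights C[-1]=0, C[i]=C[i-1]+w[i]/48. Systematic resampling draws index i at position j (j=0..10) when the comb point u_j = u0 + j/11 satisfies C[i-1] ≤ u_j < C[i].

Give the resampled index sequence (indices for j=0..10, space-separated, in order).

C = [1/12, 1/4, 7/24, 7/24, 23/48, 23/48, 31/48, 37/48, 19/24, 41/48, 1]
j=0: u_0=13/220 ∈ [0, 1/12) → index 0
j=1: u_1=3/20 ∈ [1/12, 1/4) → index 1
j=2: u_2=53/220 ∈ [1/12, 1/4) → index 1
j=3: u_3=73/220 ∈ [7/24, 23/48) → index 4
j=4: u_4=93/220 ∈ [7/24, 23/48) → index 4
j=5: u_5=113/220 ∈ [23/48, 31/48) → index 6
j=6: u_6=133/220 ∈ [23/48, 31/48) → index 6
j=7: u_7=153/220 ∈ [31/48, 37/48) → index 7
j=8: u_8=173/220 ∈ [37/48, 19/24) → index 8
j=9: u_9=193/220 ∈ [41/48, 1) → index 10
j=10: u_10=213/220 ∈ [41/48, 1) → index 10

0 1 1 4 4 6 6 7 8 10 10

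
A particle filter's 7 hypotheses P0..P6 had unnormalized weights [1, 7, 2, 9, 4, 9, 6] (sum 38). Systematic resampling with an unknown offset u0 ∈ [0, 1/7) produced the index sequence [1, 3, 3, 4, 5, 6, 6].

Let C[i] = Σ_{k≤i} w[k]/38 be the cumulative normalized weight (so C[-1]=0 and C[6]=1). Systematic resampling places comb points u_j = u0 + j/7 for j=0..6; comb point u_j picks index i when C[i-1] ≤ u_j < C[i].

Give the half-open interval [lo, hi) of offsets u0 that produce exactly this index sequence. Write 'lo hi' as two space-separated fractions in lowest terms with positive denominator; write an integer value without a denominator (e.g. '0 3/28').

17/133 1/7

C = [1/38, 4/19, 5/19, 1/2, 23/38, 16/19, 1]
j=0 picked index 1: u0 ∈ [1/38, 4/19)
j=1 picked index 3: u0 ∈ [16/133, 5/14)
j=2 picked index 3: u0 ∈ [-3/133, 3/14)
j=3 picked index 4: u0 ∈ [1/14, 47/266)
j=4 picked index 5: u0 ∈ [9/266, 36/133)
j=5 picked index 6: u0 ∈ [17/133, 2/7)
j=6 picked index 6: u0 ∈ [-2/133, 1/7)
intersection: [17/133, 1/7)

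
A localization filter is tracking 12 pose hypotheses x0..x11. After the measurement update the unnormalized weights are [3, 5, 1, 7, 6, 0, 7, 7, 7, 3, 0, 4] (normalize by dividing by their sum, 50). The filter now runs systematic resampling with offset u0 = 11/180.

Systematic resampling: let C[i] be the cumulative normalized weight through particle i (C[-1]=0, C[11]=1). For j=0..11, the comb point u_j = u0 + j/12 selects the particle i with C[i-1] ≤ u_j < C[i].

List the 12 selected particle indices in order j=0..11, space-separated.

1 1 3 3 4 6 6 7 8 8 9 11

C = [3/50, 4/25, 9/50, 8/25, 11/25, 11/25, 29/50, 18/25, 43/50, 23/25, 23/25, 1]
j=0: u_0=11/180 ∈ [3/50, 4/25) → index 1
j=1: u_1=13/90 ∈ [3/50, 4/25) → index 1
j=2: u_2=41/180 ∈ [9/50, 8/25) → index 3
j=3: u_3=14/45 ∈ [9/50, 8/25) → index 3
j=4: u_4=71/180 ∈ [8/25, 11/25) → index 4
j=5: u_5=43/90 ∈ [11/25, 29/50) → index 6
j=6: u_6=101/180 ∈ [11/25, 29/50) → index 6
j=7: u_7=29/45 ∈ [29/50, 18/25) → index 7
j=8: u_8=131/180 ∈ [18/25, 43/50) → index 8
j=9: u_9=73/90 ∈ [18/25, 43/50) → index 8
j=10: u_10=161/180 ∈ [43/50, 23/25) → index 9
j=11: u_11=44/45 ∈ [23/25, 1) → index 11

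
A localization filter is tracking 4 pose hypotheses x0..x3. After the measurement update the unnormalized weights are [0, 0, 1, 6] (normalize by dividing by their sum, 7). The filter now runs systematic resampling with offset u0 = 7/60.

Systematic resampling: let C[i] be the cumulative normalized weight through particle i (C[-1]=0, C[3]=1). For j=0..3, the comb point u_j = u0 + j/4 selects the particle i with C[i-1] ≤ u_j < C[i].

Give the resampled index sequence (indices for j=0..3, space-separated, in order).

2 3 3 3

C = [0, 0, 1/7, 1]
j=0: u_0=7/60 ∈ [0, 1/7) → index 2
j=1: u_1=11/30 ∈ [1/7, 1) → index 3
j=2: u_2=37/60 ∈ [1/7, 1) → index 3
j=3: u_3=13/15 ∈ [1/7, 1) → index 3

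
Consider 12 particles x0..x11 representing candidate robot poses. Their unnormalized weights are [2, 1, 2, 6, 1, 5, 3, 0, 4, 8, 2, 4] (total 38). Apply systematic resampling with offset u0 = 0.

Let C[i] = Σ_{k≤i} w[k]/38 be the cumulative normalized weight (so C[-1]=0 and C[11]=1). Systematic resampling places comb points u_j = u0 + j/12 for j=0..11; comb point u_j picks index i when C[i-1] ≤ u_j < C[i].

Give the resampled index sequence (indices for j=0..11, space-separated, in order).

C = [1/19, 3/38, 5/38, 11/38, 6/19, 17/38, 10/19, 10/19, 12/19, 16/19, 17/19, 1]
j=0: u_0=0 ∈ [0, 1/19) → index 0
j=1: u_1=1/12 ∈ [3/38, 5/38) → index 2
j=2: u_2=1/6 ∈ [5/38, 11/38) → index 3
j=3: u_3=1/4 ∈ [5/38, 11/38) → index 3
j=4: u_4=1/3 ∈ [6/19, 17/38) → index 5
j=5: u_5=5/12 ∈ [6/19, 17/38) → index 5
j=6: u_6=1/2 ∈ [17/38, 10/19) → index 6
j=7: u_7=7/12 ∈ [10/19, 12/19) → index 8
j=8: u_8=2/3 ∈ [12/19, 16/19) → index 9
j=9: u_9=3/4 ∈ [12/19, 16/19) → index 9
j=10: u_10=5/6 ∈ [12/19, 16/19) → index 9
j=11: u_11=11/12 ∈ [17/19, 1) → index 11

0 2 3 3 5 5 6 8 9 9 9 11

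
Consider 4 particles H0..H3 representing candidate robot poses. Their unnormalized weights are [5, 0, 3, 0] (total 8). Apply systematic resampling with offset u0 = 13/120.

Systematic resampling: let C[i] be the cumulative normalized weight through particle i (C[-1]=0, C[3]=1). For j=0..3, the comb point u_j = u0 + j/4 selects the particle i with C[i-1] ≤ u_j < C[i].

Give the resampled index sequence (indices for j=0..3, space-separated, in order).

0 0 0 2

C = [5/8, 5/8, 1, 1]
j=0: u_0=13/120 ∈ [0, 5/8) → index 0
j=1: u_1=43/120 ∈ [0, 5/8) → index 0
j=2: u_2=73/120 ∈ [0, 5/8) → index 0
j=3: u_3=103/120 ∈ [5/8, 1) → index 2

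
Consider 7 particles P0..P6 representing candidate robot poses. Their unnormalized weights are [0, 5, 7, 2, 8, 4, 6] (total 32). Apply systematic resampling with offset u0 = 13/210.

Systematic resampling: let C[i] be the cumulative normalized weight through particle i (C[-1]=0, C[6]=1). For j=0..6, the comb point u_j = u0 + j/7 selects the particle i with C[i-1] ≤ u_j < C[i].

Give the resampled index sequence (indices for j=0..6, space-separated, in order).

1 2 2 4 4 5 6

C = [0, 5/32, 3/8, 7/16, 11/16, 13/16, 1]
j=0: u_0=13/210 ∈ [0, 5/32) → index 1
j=1: u_1=43/210 ∈ [5/32, 3/8) → index 2
j=2: u_2=73/210 ∈ [5/32, 3/8) → index 2
j=3: u_3=103/210 ∈ [7/16, 11/16) → index 4
j=4: u_4=19/30 ∈ [7/16, 11/16) → index 4
j=5: u_5=163/210 ∈ [11/16, 13/16) → index 5
j=6: u_6=193/210 ∈ [13/16, 1) → index 6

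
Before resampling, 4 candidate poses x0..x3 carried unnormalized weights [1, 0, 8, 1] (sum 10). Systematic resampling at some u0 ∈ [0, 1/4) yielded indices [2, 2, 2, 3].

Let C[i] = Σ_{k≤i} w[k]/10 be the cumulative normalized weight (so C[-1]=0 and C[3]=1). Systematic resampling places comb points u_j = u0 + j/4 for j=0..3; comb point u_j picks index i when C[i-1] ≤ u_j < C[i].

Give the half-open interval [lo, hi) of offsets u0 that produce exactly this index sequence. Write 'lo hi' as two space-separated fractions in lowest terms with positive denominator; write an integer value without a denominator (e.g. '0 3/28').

C = [1/10, 1/10, 9/10, 1]
j=0 picked index 2: u0 ∈ [1/10, 9/10)
j=1 picked index 2: u0 ∈ [-3/20, 13/20)
j=2 picked index 2: u0 ∈ [-2/5, 2/5)
j=3 picked index 3: u0 ∈ [3/20, 1/4)
intersection: [3/20, 1/4)

3/20 1/4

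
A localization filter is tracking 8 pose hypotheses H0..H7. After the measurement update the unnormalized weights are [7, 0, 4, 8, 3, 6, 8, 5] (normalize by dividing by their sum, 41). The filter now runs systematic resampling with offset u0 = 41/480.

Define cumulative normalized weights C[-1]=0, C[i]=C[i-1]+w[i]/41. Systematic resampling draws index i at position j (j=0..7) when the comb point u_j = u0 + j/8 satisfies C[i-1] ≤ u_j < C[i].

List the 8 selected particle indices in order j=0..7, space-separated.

C = [7/41, 7/41, 11/41, 19/41, 22/41, 28/41, 36/41, 1]
j=0: u_0=41/480 ∈ [0, 7/41) → index 0
j=1: u_1=101/480 ∈ [7/41, 11/41) → index 2
j=2: u_2=161/480 ∈ [11/41, 19/41) → index 3
j=3: u_3=221/480 ∈ [11/41, 19/41) → index 3
j=4: u_4=281/480 ∈ [22/41, 28/41) → index 5
j=5: u_5=341/480 ∈ [28/41, 36/41) → index 6
j=6: u_6=401/480 ∈ [28/41, 36/41) → index 6
j=7: u_7=461/480 ∈ [36/41, 1) → index 7

0 2 3 3 5 6 6 7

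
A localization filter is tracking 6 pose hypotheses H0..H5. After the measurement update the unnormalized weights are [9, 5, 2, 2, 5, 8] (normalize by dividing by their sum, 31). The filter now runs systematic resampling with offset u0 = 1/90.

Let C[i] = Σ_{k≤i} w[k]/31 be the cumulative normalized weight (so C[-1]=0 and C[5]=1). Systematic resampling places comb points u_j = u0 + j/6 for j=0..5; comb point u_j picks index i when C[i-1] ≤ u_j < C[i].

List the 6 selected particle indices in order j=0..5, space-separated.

0 0 1 2 4 5

C = [9/31, 14/31, 16/31, 18/31, 23/31, 1]
j=0: u_0=1/90 ∈ [0, 9/31) → index 0
j=1: u_1=8/45 ∈ [0, 9/31) → index 0
j=2: u_2=31/90 ∈ [9/31, 14/31) → index 1
j=3: u_3=23/45 ∈ [14/31, 16/31) → index 2
j=4: u_4=61/90 ∈ [18/31, 23/31) → index 4
j=5: u_5=38/45 ∈ [23/31, 1) → index 5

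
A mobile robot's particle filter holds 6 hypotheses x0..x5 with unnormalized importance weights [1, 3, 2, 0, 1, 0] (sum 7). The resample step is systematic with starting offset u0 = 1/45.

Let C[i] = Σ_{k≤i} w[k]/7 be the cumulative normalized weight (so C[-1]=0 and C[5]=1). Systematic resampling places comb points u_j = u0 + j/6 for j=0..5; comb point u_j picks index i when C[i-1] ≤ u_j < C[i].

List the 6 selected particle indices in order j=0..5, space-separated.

0 1 1 1 2 2

C = [1/7, 4/7, 6/7, 6/7, 1, 1]
j=0: u_0=1/45 ∈ [0, 1/7) → index 0
j=1: u_1=17/90 ∈ [1/7, 4/7) → index 1
j=2: u_2=16/45 ∈ [1/7, 4/7) → index 1
j=3: u_3=47/90 ∈ [1/7, 4/7) → index 1
j=4: u_4=31/45 ∈ [4/7, 6/7) → index 2
j=5: u_5=77/90 ∈ [4/7, 6/7) → index 2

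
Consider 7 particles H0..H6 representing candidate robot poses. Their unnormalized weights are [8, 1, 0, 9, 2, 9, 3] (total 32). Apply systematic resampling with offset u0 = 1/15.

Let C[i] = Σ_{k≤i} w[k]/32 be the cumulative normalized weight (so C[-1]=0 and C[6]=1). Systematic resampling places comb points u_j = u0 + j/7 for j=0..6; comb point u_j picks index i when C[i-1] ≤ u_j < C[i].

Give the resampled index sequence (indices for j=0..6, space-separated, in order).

C = [1/4, 9/32, 9/32, 9/16, 5/8, 29/32, 1]
j=0: u_0=1/15 ∈ [0, 1/4) → index 0
j=1: u_1=22/105 ∈ [0, 1/4) → index 0
j=2: u_2=37/105 ∈ [9/32, 9/16) → index 3
j=3: u_3=52/105 ∈ [9/32, 9/16) → index 3
j=4: u_4=67/105 ∈ [5/8, 29/32) → index 5
j=5: u_5=82/105 ∈ [5/8, 29/32) → index 5
j=6: u_6=97/105 ∈ [29/32, 1) → index 6

0 0 3 3 5 5 6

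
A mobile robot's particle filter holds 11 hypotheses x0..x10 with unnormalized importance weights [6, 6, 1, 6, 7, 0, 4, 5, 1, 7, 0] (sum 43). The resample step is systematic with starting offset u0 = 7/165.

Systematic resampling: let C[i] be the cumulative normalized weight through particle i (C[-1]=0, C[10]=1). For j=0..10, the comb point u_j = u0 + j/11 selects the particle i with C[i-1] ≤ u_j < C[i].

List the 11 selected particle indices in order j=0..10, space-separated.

0 0 1 3 3 4 4 6 7 9 9

C = [6/43, 12/43, 13/43, 19/43, 26/43, 26/43, 30/43, 35/43, 36/43, 1, 1]
j=0: u_0=7/165 ∈ [0, 6/43) → index 0
j=1: u_1=2/15 ∈ [0, 6/43) → index 0
j=2: u_2=37/165 ∈ [6/43, 12/43) → index 1
j=3: u_3=52/165 ∈ [13/43, 19/43) → index 3
j=4: u_4=67/165 ∈ [13/43, 19/43) → index 3
j=5: u_5=82/165 ∈ [19/43, 26/43) → index 4
j=6: u_6=97/165 ∈ [19/43, 26/43) → index 4
j=7: u_7=112/165 ∈ [26/43, 30/43) → index 6
j=8: u_8=127/165 ∈ [30/43, 35/43) → index 7
j=9: u_9=142/165 ∈ [36/43, 1) → index 9
j=10: u_10=157/165 ∈ [36/43, 1) → index 9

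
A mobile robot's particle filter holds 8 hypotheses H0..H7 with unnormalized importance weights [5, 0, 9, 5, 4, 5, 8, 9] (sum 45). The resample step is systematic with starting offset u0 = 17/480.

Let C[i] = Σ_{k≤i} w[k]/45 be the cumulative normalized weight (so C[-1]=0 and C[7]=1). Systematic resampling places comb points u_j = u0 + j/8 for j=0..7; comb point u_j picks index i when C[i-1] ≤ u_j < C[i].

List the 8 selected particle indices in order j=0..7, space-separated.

C = [1/9, 1/9, 14/45, 19/45, 23/45, 28/45, 4/5, 1]
j=0: u_0=17/480 ∈ [0, 1/9) → index 0
j=1: u_1=77/480 ∈ [1/9, 14/45) → index 2
j=2: u_2=137/480 ∈ [1/9, 14/45) → index 2
j=3: u_3=197/480 ∈ [14/45, 19/45) → index 3
j=4: u_4=257/480 ∈ [23/45, 28/45) → index 5
j=5: u_5=317/480 ∈ [28/45, 4/5) → index 6
j=6: u_6=377/480 ∈ [28/45, 4/5) → index 6
j=7: u_7=437/480 ∈ [4/5, 1) → index 7

0 2 2 3 5 6 6 7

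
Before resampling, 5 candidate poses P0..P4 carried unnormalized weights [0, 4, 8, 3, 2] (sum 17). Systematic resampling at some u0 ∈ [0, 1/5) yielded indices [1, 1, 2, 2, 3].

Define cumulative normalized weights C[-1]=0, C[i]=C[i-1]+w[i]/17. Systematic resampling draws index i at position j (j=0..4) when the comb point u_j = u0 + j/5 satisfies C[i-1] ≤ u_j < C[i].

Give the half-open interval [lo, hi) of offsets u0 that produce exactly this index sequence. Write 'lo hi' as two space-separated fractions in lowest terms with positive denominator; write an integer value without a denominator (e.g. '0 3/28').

C = [0, 4/17, 12/17, 15/17, 1]
j=0 picked index 1: u0 ∈ [0, 4/17)
j=1 picked index 1: u0 ∈ [-1/5, 3/85)
j=2 picked index 2: u0 ∈ [-14/85, 26/85)
j=3 picked index 2: u0 ∈ [-31/85, 9/85)
j=4 picked index 3: u0 ∈ [-8/85, 7/85)
intersection: [0, 3/85)

0 3/85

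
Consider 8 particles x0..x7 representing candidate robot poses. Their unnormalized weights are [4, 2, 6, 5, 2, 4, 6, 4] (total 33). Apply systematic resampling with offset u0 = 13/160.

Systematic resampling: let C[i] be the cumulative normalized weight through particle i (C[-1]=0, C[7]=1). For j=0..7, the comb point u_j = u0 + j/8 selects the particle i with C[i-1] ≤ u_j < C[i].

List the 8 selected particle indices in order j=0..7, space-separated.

C = [4/33, 2/11, 4/11, 17/33, 19/33, 23/33, 29/33, 1]
j=0: u_0=13/160 ∈ [0, 4/33) → index 0
j=1: u_1=33/160 ∈ [2/11, 4/11) → index 2
j=2: u_2=53/160 ∈ [2/11, 4/11) → index 2
j=3: u_3=73/160 ∈ [4/11, 17/33) → index 3
j=4: u_4=93/160 ∈ [19/33, 23/33) → index 5
j=5: u_5=113/160 ∈ [23/33, 29/33) → index 6
j=6: u_6=133/160 ∈ [23/33, 29/33) → index 6
j=7: u_7=153/160 ∈ [29/33, 1) → index 7

0 2 2 3 5 6 6 7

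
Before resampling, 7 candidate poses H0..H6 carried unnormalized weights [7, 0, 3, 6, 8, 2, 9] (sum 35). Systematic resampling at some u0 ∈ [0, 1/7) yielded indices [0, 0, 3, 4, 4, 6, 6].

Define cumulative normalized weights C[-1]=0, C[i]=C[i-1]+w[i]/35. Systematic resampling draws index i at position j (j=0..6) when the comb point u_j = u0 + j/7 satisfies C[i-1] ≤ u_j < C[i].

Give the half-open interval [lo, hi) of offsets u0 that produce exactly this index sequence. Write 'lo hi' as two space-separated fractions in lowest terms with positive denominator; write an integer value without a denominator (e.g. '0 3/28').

1/35 2/35

C = [1/5, 1/5, 2/7, 16/35, 24/35, 26/35, 1]
j=0 picked index 0: u0 ∈ [0, 1/5)
j=1 picked index 0: u0 ∈ [-1/7, 2/35)
j=2 picked index 3: u0 ∈ [0, 6/35)
j=3 picked index 4: u0 ∈ [1/35, 9/35)
j=4 picked index 4: u0 ∈ [-4/35, 4/35)
j=5 picked index 6: u0 ∈ [1/35, 2/7)
j=6 picked index 6: u0 ∈ [-4/35, 1/7)
intersection: [1/35, 2/35)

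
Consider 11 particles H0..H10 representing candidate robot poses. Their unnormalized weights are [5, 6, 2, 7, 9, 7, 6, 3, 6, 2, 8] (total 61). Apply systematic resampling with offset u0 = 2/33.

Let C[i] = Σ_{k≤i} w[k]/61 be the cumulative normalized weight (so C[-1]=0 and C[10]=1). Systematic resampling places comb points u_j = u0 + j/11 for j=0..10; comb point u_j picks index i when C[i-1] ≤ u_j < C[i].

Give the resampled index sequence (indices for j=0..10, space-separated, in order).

C = [5/61, 11/61, 13/61, 20/61, 29/61, 36/61, 42/61, 45/61, 51/61, 53/61, 1]
j=0: u_0=2/33 ∈ [0, 5/61) → index 0
j=1: u_1=5/33 ∈ [5/61, 11/61) → index 1
j=2: u_2=8/33 ∈ [13/61, 20/61) → index 3
j=3: u_3=1/3 ∈ [20/61, 29/61) → index 4
j=4: u_4=14/33 ∈ [20/61, 29/61) → index 4
j=5: u_5=17/33 ∈ [29/61, 36/61) → index 5
j=6: u_6=20/33 ∈ [36/61, 42/61) → index 6
j=7: u_7=23/33 ∈ [42/61, 45/61) → index 7
j=8: u_8=26/33 ∈ [45/61, 51/61) → index 8
j=9: u_9=29/33 ∈ [53/61, 1) → index 10
j=10: u_10=32/33 ∈ [53/61, 1) → index 10

0 1 3 4 4 5 6 7 8 10 10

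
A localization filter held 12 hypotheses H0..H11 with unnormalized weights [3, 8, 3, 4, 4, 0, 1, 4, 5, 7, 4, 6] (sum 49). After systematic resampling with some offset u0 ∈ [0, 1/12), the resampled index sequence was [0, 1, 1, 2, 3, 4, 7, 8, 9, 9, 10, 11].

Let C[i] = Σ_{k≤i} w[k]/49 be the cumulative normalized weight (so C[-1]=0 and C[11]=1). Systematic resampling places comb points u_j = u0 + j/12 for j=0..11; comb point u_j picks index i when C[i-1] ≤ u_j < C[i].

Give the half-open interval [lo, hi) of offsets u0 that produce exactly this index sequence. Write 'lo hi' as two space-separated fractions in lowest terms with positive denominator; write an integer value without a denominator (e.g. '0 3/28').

0 19/588

C = [3/49, 11/49, 2/7, 18/49, 22/49, 22/49, 23/49, 27/49, 32/49, 39/49, 43/49, 1]
j=0 picked index 0: u0 ∈ [0, 3/49)
j=1 picked index 1: u0 ∈ [-13/588, 83/588)
j=2 picked index 1: u0 ∈ [-31/294, 17/294)
j=3 picked index 2: u0 ∈ [-5/196, 1/28)
j=4 picked index 3: u0 ∈ [-1/21, 5/147)
j=5 picked index 4: u0 ∈ [-29/588, 19/588)
j=6 picked index 7: u0 ∈ [-3/98, 5/98)
j=7 picked index 8: u0 ∈ [-19/588, 41/588)
j=8 picked index 9: u0 ∈ [-2/147, 19/147)
j=9 picked index 9: u0 ∈ [-19/196, 9/196)
j=10 picked index 10: u0 ∈ [-11/294, 13/294)
j=11 picked index 11: u0 ∈ [-23/588, 1/12)
intersection: [0, 19/588)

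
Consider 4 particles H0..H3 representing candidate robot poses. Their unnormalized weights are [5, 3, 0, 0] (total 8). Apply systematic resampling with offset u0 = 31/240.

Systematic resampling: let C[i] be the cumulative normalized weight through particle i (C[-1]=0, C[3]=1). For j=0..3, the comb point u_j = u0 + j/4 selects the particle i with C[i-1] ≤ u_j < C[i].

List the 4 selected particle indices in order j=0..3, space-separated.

C = [5/8, 1, 1, 1]
j=0: u_0=31/240 ∈ [0, 5/8) → index 0
j=1: u_1=91/240 ∈ [0, 5/8) → index 0
j=2: u_2=151/240 ∈ [5/8, 1) → index 1
j=3: u_3=211/240 ∈ [5/8, 1) → index 1

0 0 1 1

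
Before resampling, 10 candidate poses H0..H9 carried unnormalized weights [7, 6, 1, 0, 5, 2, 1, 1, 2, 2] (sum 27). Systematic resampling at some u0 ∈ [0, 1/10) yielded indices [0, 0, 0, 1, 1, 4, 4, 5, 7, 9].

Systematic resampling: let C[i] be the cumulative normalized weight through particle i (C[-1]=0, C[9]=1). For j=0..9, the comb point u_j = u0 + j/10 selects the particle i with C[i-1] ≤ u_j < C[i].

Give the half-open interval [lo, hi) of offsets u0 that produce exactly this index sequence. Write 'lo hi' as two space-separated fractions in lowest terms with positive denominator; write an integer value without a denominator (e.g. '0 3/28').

7/270 7/135

C = [7/27, 13/27, 14/27, 14/27, 19/27, 7/9, 22/27, 23/27, 25/27, 1]
j=0 picked index 0: u0 ∈ [0, 7/27)
j=1 picked index 0: u0 ∈ [-1/10, 43/270)
j=2 picked index 0: u0 ∈ [-1/5, 8/135)
j=3 picked index 1: u0 ∈ [-11/270, 49/270)
j=4 picked index 1: u0 ∈ [-19/135, 11/135)
j=5 picked index 4: u0 ∈ [1/54, 11/54)
j=6 picked index 4: u0 ∈ [-11/135, 14/135)
j=7 picked index 5: u0 ∈ [1/270, 7/90)
j=8 picked index 7: u0 ∈ [2/135, 7/135)
j=9 picked index 9: u0 ∈ [7/270, 1/10)
intersection: [7/270, 7/135)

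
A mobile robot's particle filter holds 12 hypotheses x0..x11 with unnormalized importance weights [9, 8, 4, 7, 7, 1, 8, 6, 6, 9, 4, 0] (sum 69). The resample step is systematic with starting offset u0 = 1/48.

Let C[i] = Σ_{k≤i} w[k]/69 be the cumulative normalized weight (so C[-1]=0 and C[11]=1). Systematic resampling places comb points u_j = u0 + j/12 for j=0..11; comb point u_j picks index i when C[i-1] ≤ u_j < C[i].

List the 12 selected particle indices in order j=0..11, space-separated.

C = [3/23, 17/69, 7/23, 28/69, 35/69, 12/23, 44/69, 50/69, 56/69, 65/69, 1, 1]
j=0: u_0=1/48 ∈ [0, 3/23) → index 0
j=1: u_1=5/48 ∈ [0, 3/23) → index 0
j=2: u_2=3/16 ∈ [3/23, 17/69) → index 1
j=3: u_3=13/48 ∈ [17/69, 7/23) → index 2
j=4: u_4=17/48 ∈ [7/23, 28/69) → index 3
j=5: u_5=7/16 ∈ [28/69, 35/69) → index 4
j=6: u_6=25/48 ∈ [35/69, 12/23) → index 5
j=7: u_7=29/48 ∈ [12/23, 44/69) → index 6
j=8: u_8=11/16 ∈ [44/69, 50/69) → index 7
j=9: u_9=37/48 ∈ [50/69, 56/69) → index 8
j=10: u_10=41/48 ∈ [56/69, 65/69) → index 9
j=11: u_11=15/16 ∈ [56/69, 65/69) → index 9

0 0 1 2 3 4 5 6 7 8 9 9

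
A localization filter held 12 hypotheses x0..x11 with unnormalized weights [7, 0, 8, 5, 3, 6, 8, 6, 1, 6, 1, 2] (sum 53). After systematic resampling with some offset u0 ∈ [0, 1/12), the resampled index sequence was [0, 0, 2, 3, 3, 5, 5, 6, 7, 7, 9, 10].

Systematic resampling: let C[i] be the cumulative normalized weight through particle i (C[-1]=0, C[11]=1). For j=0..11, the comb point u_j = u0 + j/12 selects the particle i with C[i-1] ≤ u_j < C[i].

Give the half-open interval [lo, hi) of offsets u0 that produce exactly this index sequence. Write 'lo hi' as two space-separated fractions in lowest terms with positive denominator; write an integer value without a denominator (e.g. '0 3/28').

7/212 7/159

C = [7/53, 7/53, 15/53, 20/53, 23/53, 29/53, 37/53, 43/53, 44/53, 50/53, 51/53, 1]
j=0 picked index 0: u0 ∈ [0, 7/53)
j=1 picked index 0: u0 ∈ [-1/12, 31/636)
j=2 picked index 2: u0 ∈ [-11/318, 37/318)
j=3 picked index 3: u0 ∈ [7/212, 27/212)
j=4 picked index 3: u0 ∈ [-8/159, 7/159)
j=5 picked index 5: u0 ∈ [11/636, 83/636)
j=6 picked index 5: u0 ∈ [-7/106, 5/106)
j=7 picked index 6: u0 ∈ [-23/636, 73/636)
j=8 picked index 7: u0 ∈ [5/159, 23/159)
j=9 picked index 7: u0 ∈ [-11/212, 13/212)
j=10 picked index 9: u0 ∈ [-1/318, 35/318)
j=11 picked index 10: u0 ∈ [17/636, 29/636)
intersection: [7/212, 7/159)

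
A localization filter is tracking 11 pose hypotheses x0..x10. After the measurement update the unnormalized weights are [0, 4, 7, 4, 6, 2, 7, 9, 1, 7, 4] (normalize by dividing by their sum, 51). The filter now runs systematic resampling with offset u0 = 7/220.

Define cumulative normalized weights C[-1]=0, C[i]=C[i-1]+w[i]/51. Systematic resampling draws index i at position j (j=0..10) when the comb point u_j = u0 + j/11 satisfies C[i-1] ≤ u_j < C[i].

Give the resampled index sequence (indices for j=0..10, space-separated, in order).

1 2 2 4 4 6 6 7 7 9 10

C = [0, 4/51, 11/51, 5/17, 7/17, 23/51, 10/17, 13/17, 40/51, 47/51, 1]
j=0: u_0=7/220 ∈ [0, 4/51) → index 1
j=1: u_1=27/220 ∈ [4/51, 11/51) → index 2
j=2: u_2=47/220 ∈ [4/51, 11/51) → index 2
j=3: u_3=67/220 ∈ [5/17, 7/17) → index 4
j=4: u_4=87/220 ∈ [5/17, 7/17) → index 4
j=5: u_5=107/220 ∈ [23/51, 10/17) → index 6
j=6: u_6=127/220 ∈ [23/51, 10/17) → index 6
j=7: u_7=147/220 ∈ [10/17, 13/17) → index 7
j=8: u_8=167/220 ∈ [10/17, 13/17) → index 7
j=9: u_9=17/20 ∈ [40/51, 47/51) → index 9
j=10: u_10=207/220 ∈ [47/51, 1) → index 10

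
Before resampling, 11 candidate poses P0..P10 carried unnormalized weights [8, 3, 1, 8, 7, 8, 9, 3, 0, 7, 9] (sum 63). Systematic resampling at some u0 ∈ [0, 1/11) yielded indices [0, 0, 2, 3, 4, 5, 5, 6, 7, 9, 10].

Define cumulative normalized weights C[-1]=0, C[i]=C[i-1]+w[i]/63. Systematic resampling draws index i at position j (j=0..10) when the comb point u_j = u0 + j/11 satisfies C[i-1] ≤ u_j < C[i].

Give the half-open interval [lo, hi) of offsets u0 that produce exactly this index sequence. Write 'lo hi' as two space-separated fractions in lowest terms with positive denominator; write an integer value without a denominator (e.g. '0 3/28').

C = [8/63, 11/63, 4/21, 20/63, 3/7, 5/9, 44/63, 47/63, 47/63, 6/7, 1]
j=0 picked index 0: u0 ∈ [0, 8/63)
j=1 picked index 0: u0 ∈ [-1/11, 25/693)
j=2 picked index 2: u0 ∈ [-5/693, 2/231)
j=3 picked index 3: u0 ∈ [-19/231, 31/693)
j=4 picked index 4: u0 ∈ [-32/693, 5/77)
j=5 picked index 5: u0 ∈ [-2/77, 10/99)
j=6 picked index 5: u0 ∈ [-9/77, 1/99)
j=7 picked index 6: u0 ∈ [-8/99, 43/693)
j=8 picked index 7: u0 ∈ [-20/693, 13/693)
j=9 picked index 9: u0 ∈ [-50/693, 3/77)
j=10 picked index 10: u0 ∈ [-4/77, 1/11)
intersection: [0, 2/231)

0 2/231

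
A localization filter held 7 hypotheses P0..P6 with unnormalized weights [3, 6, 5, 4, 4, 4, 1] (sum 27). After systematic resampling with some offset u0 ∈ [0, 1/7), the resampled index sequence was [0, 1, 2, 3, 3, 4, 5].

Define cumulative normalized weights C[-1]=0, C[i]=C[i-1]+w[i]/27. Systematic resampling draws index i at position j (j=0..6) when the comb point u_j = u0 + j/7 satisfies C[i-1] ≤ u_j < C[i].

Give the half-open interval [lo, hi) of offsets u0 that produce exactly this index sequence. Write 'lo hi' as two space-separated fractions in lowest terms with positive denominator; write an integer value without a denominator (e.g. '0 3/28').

17/189 2/21

C = [1/9, 1/3, 14/27, 2/3, 22/27, 26/27, 1]
j=0 picked index 0: u0 ∈ [0, 1/9)
j=1 picked index 1: u0 ∈ [-2/63, 4/21)
j=2 picked index 2: u0 ∈ [1/21, 44/189)
j=3 picked index 3: u0 ∈ [17/189, 5/21)
j=4 picked index 3: u0 ∈ [-10/189, 2/21)
j=5 picked index 4: u0 ∈ [-1/21, 19/189)
j=6 picked index 5: u0 ∈ [-8/189, 20/189)
intersection: [17/189, 2/21)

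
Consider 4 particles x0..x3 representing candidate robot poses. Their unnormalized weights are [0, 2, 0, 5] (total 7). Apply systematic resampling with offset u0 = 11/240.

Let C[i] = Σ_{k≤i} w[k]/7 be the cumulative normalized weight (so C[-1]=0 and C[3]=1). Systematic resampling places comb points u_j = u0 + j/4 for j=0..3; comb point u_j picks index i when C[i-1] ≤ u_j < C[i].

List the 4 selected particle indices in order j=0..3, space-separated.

1 3 3 3

C = [0, 2/7, 2/7, 1]
j=0: u_0=11/240 ∈ [0, 2/7) → index 1
j=1: u_1=71/240 ∈ [2/7, 1) → index 3
j=2: u_2=131/240 ∈ [2/7, 1) → index 3
j=3: u_3=191/240 ∈ [2/7, 1) → index 3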